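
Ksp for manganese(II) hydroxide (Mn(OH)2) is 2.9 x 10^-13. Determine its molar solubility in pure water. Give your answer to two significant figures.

4.2 × 10^-5 M

Mn(OH)2(s) ⇌ Mn^2+(aq) + 2 OH^-(aq)
Ksp = [Mn^2+][OH^-]^2
Let s = molar solubility. Then [Mn^2+] = s and [OH^-] = 2s.
Ksp = s(2s)^2 = 4s^3
s = (2.9 x 10^-13 / 4)^(1/3) = 4.2 × 10^-5 M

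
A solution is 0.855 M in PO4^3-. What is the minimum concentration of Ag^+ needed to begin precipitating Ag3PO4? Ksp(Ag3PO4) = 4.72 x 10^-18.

Ag3PO4(s) ⇌ 3 Ag^+(aq) + PO4^3-(aq)
Ksp = [Ag^+]^3[PO4^3-]
Precipitation begins when Q = Ksp. With [PO4^3-] = 0.855 M:
4.72 x 10^-18 = (0.855) × [Ag^+]^3
[Ag^+] = (4.72 x 10^-18 / 8.55 × 10^-1)^(1/3) = 1.77 x 10^-6 M

[Ag^+] ≈ 1.77e-6 M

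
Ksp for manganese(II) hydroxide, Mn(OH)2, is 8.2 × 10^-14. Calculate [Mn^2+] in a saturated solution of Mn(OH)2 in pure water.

Mn(OH)2(s) ⇌ Mn^2+(aq) + 2 OH^-(aq)
Ksp = [Mn^2+][OH^-]^2
With molar solubility s: [Mn^2+] = s, [OH^-] = 2s.
Ksp = s(2s)^2 = 4s^3
s = (8.2 × 10^-14 / 4)^(1/3) = 2.74 x 10^-5 M
[Mn^2+] = s = 2.7 x 10^-5 M

[Mn^2+] = 2.7 × 10^-5 M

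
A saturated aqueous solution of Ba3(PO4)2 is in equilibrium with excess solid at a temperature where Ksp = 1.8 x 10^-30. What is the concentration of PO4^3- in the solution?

Ba3(PO4)2(s) <=> 3 Ba^2+ + 2 PO4^3-
Ksp = [Ba^2+]^3[PO4^3-]^2
With molar solubility s: [Ba^2+] = 3s, [PO4^3-] = 2s.
Ksp = (3s)^3(2s)^2 = 108s^5
Solving, s = (1.8 x 10^-30/108)^(1/5) = 4.41 × 10^-7 M
[PO4^3-] = 2s = 8.8 × 10^-7 M

8.8e-7 M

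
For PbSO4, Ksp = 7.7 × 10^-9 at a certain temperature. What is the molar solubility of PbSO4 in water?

s ≈ 8.8 × 10^-5 M

PbSO4(s) <=> Pb^2+ + SO4^2-
Ksp = [Pb^2+][SO4^2-]
Let s = molar solubility. Then [Pb^2+] = s and [SO4^2-] = s.
Ksp = (s)(s) = s^2
s = √(7.7 × 10^-9) = 8.8 × 10^-5 M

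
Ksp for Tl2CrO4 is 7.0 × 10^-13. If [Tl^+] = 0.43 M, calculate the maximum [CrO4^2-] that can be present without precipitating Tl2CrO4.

3.8e-12 M

Tl2CrO4(s) ⇌ 2 Tl^+(aq) + CrO4^2-(aq)
Ksp = [Tl^+]^2[CrO4^2-]
Precipitation begins when Q = Ksp. With [Tl^+] = 0.43 M:
7.0 × 10^-13 = (0.43)^2 × [CrO4^2-]
[CrO4^2-] = (7.0 × 10^-13 / 1.85 × 10^-1) = 3.8 × 10^-12 M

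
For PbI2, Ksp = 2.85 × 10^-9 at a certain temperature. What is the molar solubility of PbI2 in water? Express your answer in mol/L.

8.93e-4 M

PbI2(s) ⇌ Pb^2+(aq) + 2 I^-(aq)
Ksp = [Pb^2+][I^-]^2
Let s = molar solubility. Then [Pb^2+] = s and [I^-] = 2s.
Ksp = s(2s)^2 = 4s^3
Solving, s = (2.85 × 10^-9/4)^(1/3) = 8.93 × 10^-4 M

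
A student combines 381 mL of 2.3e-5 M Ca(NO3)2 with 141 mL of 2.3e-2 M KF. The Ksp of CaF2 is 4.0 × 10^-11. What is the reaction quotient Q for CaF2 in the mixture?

Total volume = 381 + 141 = 522 mL.
[Ca^2+] = 2.3 x 10^-5 × (381/522) = 1.68 × 10^-5 M
[F^-] = 2.3 × 10^-2 × (141/522) = 6.21 × 10^-3 M
CaF2(s) <=> Ca^2+ + 2 F^-, so Q = [Ca^2+][F^-]^2
Q = (1.68 × 10^-5)(6.21 x 10^-3)^2 = 6.5 × 10^-10
Q > Ksp, so CaF2 will precipitate.

6.5e-10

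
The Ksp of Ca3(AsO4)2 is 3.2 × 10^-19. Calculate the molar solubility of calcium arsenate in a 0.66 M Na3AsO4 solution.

s ≈ 3.0 × 10^-7 M

Ca3(AsO4)2(s) ⇌ 3 Ca^2+ + 2 AsO4^3-
Ksp = [Ca^2+]^3[AsO4^3-]^2
Let s = moles of Ca3(AsO4)2 that dissolve per litre. [Ca^2+] = 3s, [AsO4^3-] = 0.66 + 2s ≈ 0.66 (since AsO4^3- from Na3AsO4 dominates).
Ksp ≈ (3s)^3 × (0.66)^2
s = 3.0 x 10^-7 M
Check: 2s = 6.0 x 10^-7 ≪ 0.66, so the approximation is valid.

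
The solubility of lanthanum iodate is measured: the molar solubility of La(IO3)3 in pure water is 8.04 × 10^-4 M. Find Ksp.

1.13 x 10^-11

La(IO3)3(s) <=> La^3+ + 3 IO3^-
If s mol/L of La(IO3)3 dissolves, [La^3+] = s and [IO3^-] = 3s.
Ksp = [La^3+][IO3^-]^3
Ksp = s(3s)^3 = 27s^4
Ksp = 27 × (8.04 x 10^-4)^4 = 1.13 x 10^-11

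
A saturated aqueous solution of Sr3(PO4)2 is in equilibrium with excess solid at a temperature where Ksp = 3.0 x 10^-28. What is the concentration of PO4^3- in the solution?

[PO4^3-] ≈ 2.5 × 10^-6 M

Sr3(PO4)2(s) ⇌ 3 Sr^2+ + 2 PO4^3-
Ksp = [Sr^2+]^3[PO4^3-]^2
For each mole of Sr3(PO4)2 that dissolves: [Sr^2+] = 3s, [PO4^3-] = 2s.
Substituting: Ksp = (3s)^3(2s)^2 = 108s^5
s^5 = 3.0 x 10^-28 / 108, so s = 1.23 × 10^-6 M
[PO4^3-] = 2s = 2.5 x 10^-6 M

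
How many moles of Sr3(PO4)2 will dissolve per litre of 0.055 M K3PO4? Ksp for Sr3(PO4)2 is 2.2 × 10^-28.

Sr3(PO4)2(s) ⇌ 3 Sr^2+(aq) + 2 PO4^3-(aq)
Ksp = [Sr^2+]^3[PO4^3-]^2
Let s be the molar solubility in this solution. [Sr^2+] = 3s, [PO4^3-] = 0.055 + 2s ≈ 0.055 (Ksp is small, so little additional dissolves).
Ksp ≈ (3s)^3 × (0.055)^2
s = 1.4 x 10^-9 M
Check: 2s = 2.8 x 10^-9 ≪ 0.055, so the approximation is valid.

1.4 × 10^-9 M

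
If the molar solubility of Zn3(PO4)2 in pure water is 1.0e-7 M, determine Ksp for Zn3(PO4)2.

Ksp ≈ 1.1e-33

Zn3(PO4)2(s) <=> 3 Zn^2+(aq) + 2 PO4^3-(aq)
Let s = molar solubility. Then [Zn^2+] = 3s and [PO4^3-] = 2s.
Ksp = [Zn^2+]^3[PO4^3-]^2
So Ksp = (3s)^3 × (2s)^2 = 108s^5
Ksp = 108 × (1.0 × 10^-7)^5 = 1.1 × 10^-33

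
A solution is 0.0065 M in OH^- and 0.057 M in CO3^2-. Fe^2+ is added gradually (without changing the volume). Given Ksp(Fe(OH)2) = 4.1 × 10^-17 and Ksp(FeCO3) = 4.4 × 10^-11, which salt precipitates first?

Precipitation of each salt starts when its ion product equals its Ksp.
For Fe(OH)2: 4.1 × 10^-17 = (0.0065)^2 × [Fe^2+]  ⇒  [Fe^2+] = 9.7 x 10^-13 M.
For FeCO3: 4.4 × 10^-11 = 0.057 × [Fe^2+]  ⇒  [Fe^2+] = 7.7 x 10^-10 M.
The salt with the lower threshold [Fe^2+] precipitates first: Fe(OH)2.

Fe(OH)2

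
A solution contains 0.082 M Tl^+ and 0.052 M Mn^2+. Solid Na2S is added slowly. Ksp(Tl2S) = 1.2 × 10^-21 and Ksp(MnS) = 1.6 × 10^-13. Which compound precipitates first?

Tl2S

Precipitation of each salt starts when its ion product equals its Ksp.
For Tl2S: 1.2 × 10^-21 = (0.082)^2 × [S^2-]  ⇒  [S^2-] = 1.8 × 10^-19 M.
For MnS: 1.6 × 10^-13 = 0.052 × [S^2-]  ⇒  [S^2-] = 3.1 x 10^-12 M.
The salt with the lower threshold [S^2-] precipitates first: Tl2S.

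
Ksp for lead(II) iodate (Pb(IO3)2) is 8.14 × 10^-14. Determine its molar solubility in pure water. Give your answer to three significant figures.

Pb(IO3)2(s) ⇌ Pb^2+(aq) + 2 IO3^-(aq)
Ksp = [Pb^2+][IO3^-]^2
Let s = molar solubility. Then [Pb^2+] = s and [IO3^-] = 2s.
So Ksp = s × (2s)^2 = 4s^3
s^3 = 8.14 × 10^-14 / 4, so s = 2.73 × 10^-5 M

s = 2.73e-5 M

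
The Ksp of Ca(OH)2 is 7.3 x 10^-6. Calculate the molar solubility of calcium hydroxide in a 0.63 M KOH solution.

s = 1.8 x 10^-5 M

Ca(OH)2(s) <=> Ca^2+ + 2 OH^-
Ksp = [Ca^2+][OH^-]^2
Let s = moles of Ca(OH)2 that dissolve per litre. [Ca^2+] = s, [OH^-] = 0.63 + 2s ≈ 0.63 (Ksp is small, so little additional dissolves).
Ksp ≈ s × (0.63)^2
s = 1.8 x 10^-5 M
Check: 2s = 3.7 × 10^-5 ≪ 0.63, so the approximation is valid.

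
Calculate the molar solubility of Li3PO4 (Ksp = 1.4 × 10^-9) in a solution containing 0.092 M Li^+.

Li3PO4(s) ⇌ 3 Li^+(aq) + PO4^3-(aq)
Ksp = [Li^+]^3[PO4^3-]
Let s be the molar solubility in this solution. [Li^+] = 0.092 + 3s ≈ 0.092, [PO4^3-] = s (Ksp is small, so little additional dissolves).
Ksp ≈ (0.092)^3 × s
s = 1.8 × 10^-6 M
Check: 3s = 5.4 x 10^-6 ≪ 0.092, so the approximation is valid.

s ≈ 1.8 × 10^-6 M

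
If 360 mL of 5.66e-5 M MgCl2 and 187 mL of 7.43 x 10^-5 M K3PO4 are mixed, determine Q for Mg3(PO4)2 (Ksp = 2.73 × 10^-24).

Total volume = 360 + 187 = 547 mL.
[Mg^2+] = 5.66 × 10^-5 × (360/547) = 3.725 × 10^-5 M
[PO4^3-] = 7.43 × 10^-5 × (187/547) = 2.540 x 10^-5 M
Mg3(PO4)2(s) <=> 3 Mg^2+ + 2 PO4^3-, so Q = [Mg^2+]^3[PO4^3-]^2
Q = (3.725 x 10^-5)^3(2.540 x 10^-5)^2 = 3.33 × 10^-23
Q > Ksp, so Mg3(PO4)2 will precipitate.

Q ≈ 3.33e-23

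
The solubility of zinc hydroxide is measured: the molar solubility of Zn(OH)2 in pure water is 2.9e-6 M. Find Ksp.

Ksp ≈ 9.8e-17

Zn(OH)2(s) ⇌ Zn^2+ + 2 OH^-
For each mole of Zn(OH)2 that dissolves: [Zn^2+] = s, [OH^-] = 2s.
Ksp = [Zn^2+][OH^-]^2
So Ksp = s × (2s)^2 = 4s^3
Ksp = 4 × (2.9 × 10^-6)^3 = 9.8 × 10^-17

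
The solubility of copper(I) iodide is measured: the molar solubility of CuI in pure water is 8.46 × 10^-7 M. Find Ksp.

Ksp ≈ 7.16 × 10^-13

CuI(s) ⇌ Cu^+ + I^-
Let s = molar solubility. Then [Cu^+] = s and [I^-] = s.
Ksp = [Cu^+][I^-]
Ksp = (s)(s) = s^2
Ksp = (8.46 × 10^-7)^2 = 7.16 x 10^-13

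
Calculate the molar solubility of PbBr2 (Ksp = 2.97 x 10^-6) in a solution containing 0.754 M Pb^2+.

9.92 x 10^-4 M

PbBr2(s) ⇌ Pb^2+(aq) + 2 Br^-(aq)
Ksp = [Pb^2+][Br^-]^2
Let s = moles of PbBr2 that dissolve per litre. [Pb^2+] = 0.754 + s ≈ 0.754, [Br^-] = 2s (Ksp is small, so little additional dissolves).
Ksp ≈ 0.754 × (2s)^2
s = 9.92 x 10^-4 M
Check: s = 9.9 × 10^-4 ≪ 0.754, so the approximation is valid.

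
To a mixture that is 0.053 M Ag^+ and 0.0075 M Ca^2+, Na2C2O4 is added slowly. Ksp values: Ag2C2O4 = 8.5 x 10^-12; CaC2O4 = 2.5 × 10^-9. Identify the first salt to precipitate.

Precipitation of each salt starts when its ion product equals its Ksp.
For Ag2C2O4: 8.5 x 10^-12 = (0.053)^2 × [C2O4^2-]  ⇒  [C2O4^2-] = 3.0 × 10^-9 M.
For CaC2O4: 2.5 × 10^-9 = 0.0075 × [C2O4^2-]  ⇒  [C2O4^2-] = 3.3 × 10^-7 M.
The salt with the lower threshold [C2O4^2-] precipitates first: Ag2C2O4.

Ag2C2O4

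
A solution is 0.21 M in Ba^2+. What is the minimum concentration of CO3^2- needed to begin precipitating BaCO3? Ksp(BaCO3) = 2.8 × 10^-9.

[CO3^2-] = 1.3 × 10^-8 M

BaCO3(s) ⇌ Ba^2+(aq) + CO3^2-(aq)
Ksp = [Ba^2+][CO3^2-]
Precipitation begins when Q = Ksp. With [Ba^2+] = 0.21 M:
2.8 × 10^-9 = (0.21) × [CO3^2-]
[CO3^2-] = (2.8 × 10^-9 / 2.1 × 10^-1) = 1.3 × 10^-8 M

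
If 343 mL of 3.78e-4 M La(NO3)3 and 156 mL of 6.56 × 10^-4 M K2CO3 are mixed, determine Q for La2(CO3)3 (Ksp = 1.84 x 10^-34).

Total volume = 343 + 156 = 499 mL.
[La^3+] = 3.78 × 10^-4 × (343/499) = 2.598 x 10^-4 M
[CO3^2-] = 6.56 × 10^-4 × (156/499) = 2.051 × 10^-4 M
La2(CO3)3(s) ⇌ 2 La^3+ + 3 CO3^2-, so Q = [La^3+]^2[CO3^2-]^3
Q = (2.598 × 10^-4)^2(2.051 × 10^-4)^3 = 5.82 × 10^-19
Q > Ksp, so La2(CO3)3 will precipitate.

Q ≈ 5.82 × 10^-19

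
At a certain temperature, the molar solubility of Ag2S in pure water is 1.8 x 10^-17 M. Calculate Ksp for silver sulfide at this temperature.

Ag2S(s) ⇌ 2 Ag^+ + S^2-
Let s = molar solubility. Then [Ag^+] = 2s and [S^2-] = s.
Ksp = [Ag^+]^2[S^2-]
Ksp = (2s)^2s = 4s^3
With s = 1.8 × 10^-17: Ksp = 2.3 × 10^-50

Ksp ≈ 2.3 × 10^-50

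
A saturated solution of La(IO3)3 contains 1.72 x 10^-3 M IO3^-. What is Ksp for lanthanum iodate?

Ksp = 2.92e-12

La(IO3)3(s) ⇌ La^3+ + 3 IO3^-
Stoichiometry gives [La^3+] = (1/3)[IO3^-] = 5.733 × 10^-4 M.
Ksp = [La^3+][IO3^-]^3
Ksp = 5.733 x 10^-4 × (1.72 × 10^-3)^3 = 2.92 x 10^-12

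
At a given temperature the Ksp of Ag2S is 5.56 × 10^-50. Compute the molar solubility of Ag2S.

Ag2S(s) ⇌ 2 Ag^+(aq) + S^2-(aq)
Ksp = [Ag^+]^2[S^2-]
If s mol/L of Ag2S dissolves, [Ag^+] = 2s and [S^2-] = s.
So Ksp = (2s)^2 × s = 4s^3
Solving, s = (5.56 × 10^-50/4)^(1/3) = 2.40 × 10^-17 M

2.40 x 10^-17 M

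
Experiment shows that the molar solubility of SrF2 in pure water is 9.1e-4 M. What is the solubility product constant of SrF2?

3.0 × 10^-9

SrF2(s) ⇌ Sr^2+ + 2 F^-
If s mol/L of SrF2 dissolves, [Sr^2+] = s and [F^-] = 2s.
Ksp = [Sr^2+][F^-]^2
Substituting: Ksp = s(2s)^2 = 4s^3
Ksp = 4 × (9.1 × 10^-4)^3 = 3.0 × 10^-9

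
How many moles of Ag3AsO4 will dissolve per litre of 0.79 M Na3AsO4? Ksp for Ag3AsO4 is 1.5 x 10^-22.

Ag3AsO4(s) ⇌ 3 Ag^+(aq) + AsO4^3-(aq)
Ksp = [Ag^+]^3[AsO4^3-]
Let s be the molar solubility in this solution. [Ag^+] = 3s, [AsO4^3-] = 0.79 + s ≈ 0.79 (common-ion effect: AsO4^3- is already 0.79 M).
Ksp ≈ (3s)^3 × 0.79
s = 1.9 × 10^-8 M
Check: s = 1.9 × 10^-8 ≪ 0.79, so the approximation is valid.

1.9e-8 M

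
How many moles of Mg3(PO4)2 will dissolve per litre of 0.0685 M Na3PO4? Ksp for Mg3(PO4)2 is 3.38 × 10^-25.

1.39 × 10^-8 M

Mg3(PO4)2(s) <=> 3 Mg^2+ + 2 PO4^3-
Ksp = [Mg^2+]^3[PO4^3-]^2
Let s be the molar solubility in this solution. [Mg^2+] = 3s, [PO4^3-] = 0.0685 + 2s ≈ 0.0685 (common-ion effect: PO4^3- is already 0.0685 M).
Ksp ≈ (3s)^3 × (0.0685)^2
s = 1.39 × 10^-8 M
Check: 2s = 2.8 × 10^-8 ≪ 0.0685, so the approximation is valid.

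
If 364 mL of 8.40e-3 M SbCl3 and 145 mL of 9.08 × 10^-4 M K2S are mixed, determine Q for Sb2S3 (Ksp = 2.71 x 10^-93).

Q ≈ 6.25 × 10^-16

Total volume = 364 + 145 = 509 mL.
[Sb^3+] = 8.40 × 10^-3 × (364/509) = 6.007 × 10^-3 M
[S^2-] = 9.08 × 10^-4 × (145/509) = 2.587 × 10^-4 M
Sb2S3(s) <=> 2 Sb^3+ + 3 S^2-, so Q = [Sb^3+]^2[S^2-]^3
Q = (6.007 × 10^-3)^2(2.587 x 10^-4)^3 = 6.25 × 10^-16
Q > Ksp, so Sb2S3 will precipitate.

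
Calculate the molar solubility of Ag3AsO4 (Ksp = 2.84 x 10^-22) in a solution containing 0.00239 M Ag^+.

Ag3AsO4(s) ⇌ 3 Ag^+(aq) + AsO4^3-(aq)
Ksp = [Ag^+]^3[AsO4^3-]
Let s be the molar solubility in this solution. [Ag^+] = 0.00239 + 3s ≈ 0.00239, [AsO4^3-] = s (since the Ag^+ already present dominates).
Ksp ≈ (0.00239)^3 × s
s = 2.08 × 10^-14 M
Check: 3s = 6.2 × 10^-14 ≪ 0.00239, so the approximation is valid.

s = 2.08 x 10^-14 M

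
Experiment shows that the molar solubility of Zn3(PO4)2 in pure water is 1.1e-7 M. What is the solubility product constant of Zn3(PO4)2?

Zn3(PO4)2(s) ⇌ 3 Zn^2+ + 2 PO4^3-
If s mol/L of Zn3(PO4)2 dissolves, [Zn^2+] = 3s and [PO4^3-] = 2s.
Ksp = [Zn^2+]^3[PO4^3-]^2
So Ksp = (3s)^3 × (2s)^2 = 108s^5
Ksp = 108 × (1.1 x 10^-7)^5 = 1.7 × 10^-33

Ksp = 1.7e-33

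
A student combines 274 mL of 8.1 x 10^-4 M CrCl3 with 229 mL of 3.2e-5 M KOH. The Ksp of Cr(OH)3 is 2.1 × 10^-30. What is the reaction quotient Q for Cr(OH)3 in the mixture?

Q ≈ 1.4 × 10^-18

Total volume = 274 + 229 = 503 mL.
[Cr^3+] = 8.1 × 10^-4 × (274/503) = 4.41 × 10^-4 M
[OH^-] = 3.2 × 10^-5 × (229/503) = 1.46 × 10^-5 M
Cr(OH)3(s) <=> Cr^3+(aq) + 3 OH^-(aq), so Q = [Cr^3+][OH^-]^3
Q = (4.41 × 10^-4)(1.46 × 10^-5)^3 = 1.4 x 10^-18
Q > Ksp, so Cr(OH)3 will precipitate.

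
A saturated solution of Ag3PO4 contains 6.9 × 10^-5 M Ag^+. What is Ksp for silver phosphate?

Ksp = 7.6 x 10^-18

Ag3PO4(s) ⇌ 3 Ag^+ + PO4^3-
Stoichiometry gives [PO4^3-] = (1/3)[Ag^+] = 2.30 x 10^-5 M.
Ksp = [Ag^+]^3[PO4^3-]
Ksp = (6.9 × 10^-5)^3 × 2.30 × 10^-5 = 7.6 × 10^-18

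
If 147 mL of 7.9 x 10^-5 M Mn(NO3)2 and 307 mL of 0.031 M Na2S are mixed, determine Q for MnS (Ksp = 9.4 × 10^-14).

Q = 5.4e-7

Total volume = 147 + 307 = 454 mL.
[Mn^2+] = 7.9 × 10^-5 × (147/454) = 2.56 × 10^-5 M
[S^2-] = 3.1 × 10^-2 × (307/454) = 2.10 × 10^-2 M
MnS(s) ⇌ Mn^2+ + S^2-, so Q = [Mn^2+][S^2-]
Q = (2.56 × 10^-5)(2.10 × 10^-2) = 5.4 × 10^-7
Q > Ksp, so MnS will precipitate.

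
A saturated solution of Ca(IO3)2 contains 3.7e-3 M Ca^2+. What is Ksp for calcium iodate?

Ca(IO3)2(s) ⇌ Ca^2+ + 2 IO3^-
Stoichiometry gives [IO3^-] = (2/1)[Ca^2+] = 7.40 × 10^-3 M.
Ksp = [Ca^2+][IO3^-]^2
Ksp = 3.7 x 10^-3 × (7.40 x 10^-3)^2 = 2.0 x 10^-7

2.0 x 10^-7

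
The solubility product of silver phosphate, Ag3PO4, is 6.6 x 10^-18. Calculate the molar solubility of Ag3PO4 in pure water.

s = 2.2e-5 M

Ag3PO4(s) <=> 3 Ag^+ + PO4^3-
Ksp = [Ag^+]^3[PO4^3-]
With molar solubility s: [Ag^+] = 3s, [PO4^3-] = s.
Ksp = (3s)^3s = 27s^4
Solving, s = (6.6 x 10^-18/27)^(1/4) = 2.2 x 10^-5 M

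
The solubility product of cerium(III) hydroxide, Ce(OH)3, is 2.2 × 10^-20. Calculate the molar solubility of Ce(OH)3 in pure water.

s ≈ 5.3 × 10^-6 M

Ce(OH)3(s) ⇌ Ce^3+(aq) + 3 OH^-(aq)
Ksp = [Ce^3+][OH^-]^3
For each mole of Ce(OH)3 that dissolves: [Ce^3+] = s, [OH^-] = 3s.
So Ksp = s × (3s)^3 = 27s^4
s = (2.2 × 10^-20 / 27)^(1/4) = 5.3 x 10^-6 M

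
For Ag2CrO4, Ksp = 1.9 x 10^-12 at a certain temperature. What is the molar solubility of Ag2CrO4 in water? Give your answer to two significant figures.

Ag2CrO4(s) ⇌ 2 Ag^+ + CrO4^2-
Ksp = [Ag^+]^2[CrO4^2-]
If s mol/L of Ag2CrO4 dissolves, [Ag^+] = 2s and [CrO4^2-] = s.
Substituting: Ksp = (2s)^2s = 4s^3
s^3 = 1.9 x 10^-12 / 4, so s = 7.8 × 10^-5 M

s = 7.8 x 10^-5 M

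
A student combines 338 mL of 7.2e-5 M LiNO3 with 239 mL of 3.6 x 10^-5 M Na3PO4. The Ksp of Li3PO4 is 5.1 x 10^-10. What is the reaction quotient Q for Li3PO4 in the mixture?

1.1e-18

Total volume = 338 + 239 = 577 mL.
[Li^+] = 7.2 x 10^-5 × (338/577) = 4.22 × 10^-5 M
[PO4^3-] = 3.6 × 10^-5 × (239/577) = 1.49 × 10^-5 M
Li3PO4(s) ⇌ 3 Li^+(aq) + PO4^3-(aq), so Q = [Li^+]^3[PO4^3-]
Q = (4.22 × 10^-5)^3(1.49 × 10^-5) = 1.1 × 10^-18
Q < Ksp, so no precipitate of Li3PO4 forms.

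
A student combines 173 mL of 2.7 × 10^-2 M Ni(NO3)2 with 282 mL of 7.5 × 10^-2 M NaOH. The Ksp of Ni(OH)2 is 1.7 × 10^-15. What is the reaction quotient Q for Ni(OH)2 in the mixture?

Q ≈ 2.2e-5

Total volume = 173 + 282 = 455 mL.
[Ni^2+] = 2.7 × 10^-2 × (173/455) = 1.03 × 10^-2 M
[OH^-] = 7.5 x 10^-2 × (282/455) = 4.65 × 10^-2 M
Ni(OH)2(s) <=> Ni^2+(aq) + 2 OH^-(aq), so Q = [Ni^2+][OH^-]^2
Q = (1.03 x 10^-2)(4.65 × 10^-2)^2 = 2.2 x 10^-5
Q > Ksp, so Ni(OH)2 will precipitate.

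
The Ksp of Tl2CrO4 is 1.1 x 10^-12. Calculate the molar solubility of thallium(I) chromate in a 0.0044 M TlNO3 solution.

s ≈ 5.7 x 10^-8 M

Tl2CrO4(s) <=> 2 Tl^+(aq) + CrO4^2-(aq)
Ksp = [Tl^+]^2[CrO4^2-]
Let s = moles of Tl2CrO4 that dissolve per litre. [Tl^+] = 0.0044 + 2s ≈ 0.0044, [CrO4^2-] = s (Ksp is small, so little additional dissolves).
Ksp ≈ (0.0044)^2 × s
s = 5.7 x 10^-8 M
Check: 2s = 1.1 × 10^-7 ≪ 0.0044, so the approximation is valid.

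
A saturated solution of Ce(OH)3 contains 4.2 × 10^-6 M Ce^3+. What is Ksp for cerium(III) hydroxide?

Ce(OH)3(s) ⇌ Ce^3+ + 3 OH^-
Stoichiometry gives [OH^-] = (3/1)[Ce^3+] = 1.26 × 10^-5 M.
Ksp = [Ce^3+][OH^-]^3
Ksp = 4.2 × 10^-6 × (1.26 × 10^-5)^3 = 8.4 × 10^-21

Ksp ≈ 8.4 × 10^-21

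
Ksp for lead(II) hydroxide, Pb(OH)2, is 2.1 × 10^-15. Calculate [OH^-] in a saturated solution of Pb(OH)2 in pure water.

[OH^-] = 1.6 × 10^-5 M

Pb(OH)2(s) ⇌ Pb^2+ + 2 OH^-
Ksp = [Pb^2+][OH^-]^2
If s mol/L of Pb(OH)2 dissolves, [Pb^2+] = s and [OH^-] = 2s.
Ksp = s(2s)^2 = 4s^3
s = (2.1 × 10^-15 / 4)^(1/3) = 8.07 × 10^-6 M
[OH^-] = 2s = 1.6 × 10^-5 M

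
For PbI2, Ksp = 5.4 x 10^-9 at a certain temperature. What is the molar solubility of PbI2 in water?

s ≈ 1.1 × 10^-3 M

PbI2(s) ⇌ Pb^2+ + 2 I^-
Ksp = [Pb^2+][I^-]^2
Let s = molar solubility. Then [Pb^2+] = s and [I^-] = 2s.
Ksp = s(2s)^2 = 4s^3
s = (5.4 x 10^-9 / 4)^(1/3) = 1.1 × 10^-3 M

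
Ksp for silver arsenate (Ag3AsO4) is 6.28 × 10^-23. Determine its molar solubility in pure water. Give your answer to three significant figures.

1.23e-6 M

Ag3AsO4(s) ⇌ 3 Ag^+ + AsO4^3-
Ksp = [Ag^+]^3[AsO4^3-]
For each mole of Ag3AsO4 that dissolves: [Ag^+] = 3s, [AsO4^3-] = s.
Substituting: Ksp = (3s)^3s = 27s^4
Solving, s = (6.28 × 10^-23/27)^(1/4) = 1.23 x 10^-6 M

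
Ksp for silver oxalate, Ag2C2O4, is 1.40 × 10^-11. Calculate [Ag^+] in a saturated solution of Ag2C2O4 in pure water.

Ag2C2O4(s) ⇌ 2 Ag^+ + C2O4^2-
Ksp = [Ag^+]^2[C2O4^2-]
If s mol/L of Ag2C2O4 dissolves, [Ag^+] = 2s and [C2O4^2-] = s.
Substituting: Ksp = (2s)^2s = 4s^3
s = (1.40 × 10^-11 / 4)^(1/3) = 1.518 × 10^-4 M
[Ag^+] = 2s = 3.04 × 10^-4 M

[Ag^+] = 3.04 x 10^-4 M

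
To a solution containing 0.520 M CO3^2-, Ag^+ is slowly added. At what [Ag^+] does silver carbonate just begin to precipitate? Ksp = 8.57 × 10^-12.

Ag2CO3(s) ⇌ 2 Ag^+ + CO3^2-
Ksp = [Ag^+]^2[CO3^2-]
Precipitation begins when Q = Ksp. With [CO3^2-] = 0.520 M:
8.57 × 10^-12 = (0.520) × [Ag^+]^2
[Ag^+] = (8.57 × 10^-12 / 5.20 × 10^-1)^(1/2) = 4.06 × 10^-6 M

[Ag^+] ≈ 4.06 x 10^-6 M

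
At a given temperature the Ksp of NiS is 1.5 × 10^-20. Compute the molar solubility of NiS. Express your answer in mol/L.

NiS(s) ⇌ Ni^2+(aq) + S^2-(aq)
Ksp = [Ni^2+][S^2-]
If s mol/L of NiS dissolves, [Ni^2+] = s and [S^2-] = s.
Ksp = s^2
s = √(1.5 × 10^-20) = 1.2 x 10^-10 M

s = 1.2 × 10^-10 M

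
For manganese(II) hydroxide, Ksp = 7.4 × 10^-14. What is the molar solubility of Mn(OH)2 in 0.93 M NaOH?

Mn(OH)2(s) ⇌ Mn^2+(aq) + 2 OH^-(aq)
Ksp = [Mn^2+][OH^-]^2
Let s be the molar solubility in this solution. [Mn^2+] = s, [OH^-] = 0.93 + 2s ≈ 0.93 (Ksp is small, so little additional dissolves).
Ksp ≈ s × (0.93)^2
s = 8.6 × 10^-14 M
Check: 2s = 1.7 × 10^-13 ≪ 0.93, so the approximation is valid.

s ≈ 8.6 × 10^-14 M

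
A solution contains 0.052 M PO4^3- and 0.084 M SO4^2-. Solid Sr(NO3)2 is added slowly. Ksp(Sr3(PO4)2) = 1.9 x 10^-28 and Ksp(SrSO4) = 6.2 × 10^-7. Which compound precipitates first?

Sr3(PO4)2

Precipitation of each salt starts when its ion product equals its Ksp.
For Sr3(PO4)2: 1.9 x 10^-28 = (0.052)^2 × [Sr^2+]^3  ⇒  [Sr^2+] = 4.1 × 10^-9 M.
For SrSO4: 6.2 × 10^-7 = 0.084 × [Sr^2+]  ⇒  [Sr^2+] = 7.4 x 10^-6 M.
The salt with the lower threshold [Sr^2+] precipitates first: Sr3(PO4)2.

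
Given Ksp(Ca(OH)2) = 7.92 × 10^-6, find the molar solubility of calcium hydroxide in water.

Ca(OH)2(s) ⇌ Ca^2+(aq) + 2 OH^-(aq)
Ksp = [Ca^2+][OH^-]^2
With molar solubility s: [Ca^2+] = s, [OH^-] = 2s.
So Ksp = s × (2s)^2 = 4s^3
Solving, s = (7.92 × 10^-6/4)^(1/3) = 1.26 × 10^-2 M

s ≈ 1.26e-2 M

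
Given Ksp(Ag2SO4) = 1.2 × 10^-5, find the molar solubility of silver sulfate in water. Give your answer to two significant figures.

s ≈ 1.4e-2 M

Ag2SO4(s) ⇌ 2 Ag^+ + SO4^2-
Ksp = [Ag^+]^2[SO4^2-]
If s mol/L of Ag2SO4 dissolves, [Ag^+] = 2s and [SO4^2-] = s.
Ksp = (2s)^2s = 4s^3
Solving, s = (1.2 × 10^-5/4)^(1/3) = 1.4 × 10^-2 M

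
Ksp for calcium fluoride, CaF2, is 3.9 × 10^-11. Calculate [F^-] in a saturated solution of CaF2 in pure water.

CaF2(s) ⇌ Ca^2+(aq) + 2 F^-(aq)
Ksp = [Ca^2+][F^-]^2
For each mole of CaF2 that dissolves: [Ca^2+] = s, [F^-] = 2s.
So Ksp = s × (2s)^2 = 4s^3
Solving, s = (3.9 × 10^-11/4)^(1/3) = 2.14 × 10^-4 M
[F^-] = 2s = 4.3 × 10^-4 M

[F^-] = 4.3 × 10^-4 M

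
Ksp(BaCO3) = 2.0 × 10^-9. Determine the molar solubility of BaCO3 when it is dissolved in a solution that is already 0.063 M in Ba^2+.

BaCO3(s) ⇌ Ba^2+(aq) + CO3^2-(aq)
Ksp = [Ba^2+][CO3^2-]
Let s = moles of BaCO3 that dissolve per litre. [Ba^2+] = 0.063 + s ≈ 0.063, [CO3^2-] = s (common-ion effect: Ba^2+ is already 0.063 M).
Ksp ≈ 0.063 × s
s = 3.2 x 10^-8 M
Check: s = 3.2 × 10^-8 ≪ 0.063, so the approximation is valid.

s = 3.2e-8 M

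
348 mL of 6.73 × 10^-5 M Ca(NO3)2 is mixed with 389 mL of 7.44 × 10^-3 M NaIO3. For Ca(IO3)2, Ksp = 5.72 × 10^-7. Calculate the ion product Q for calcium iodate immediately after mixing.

4.90 x 10^-10

Total volume = 348 + 389 = 737 mL.
[Ca^2+] = 6.73 × 10^-5 × (348/737) = 3.178 × 10^-5 M
[IO3^-] = 7.44 x 10^-3 × (389/737) = 3.927 × 10^-3 M
Ca(IO3)2(s) ⇌ Ca^2+(aq) + 2 IO3^-(aq), so Q = [Ca^2+][IO3^-]^2
Q = (3.178 × 10^-5)(3.927 × 10^-3)^2 = 4.90 × 10^-10
Q < Ksp, so no precipitate of Ca(IO3)2 forms.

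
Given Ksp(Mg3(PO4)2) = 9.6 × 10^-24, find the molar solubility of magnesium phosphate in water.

9.8 x 10^-6 M

Mg3(PO4)2(s) ⇌ 3 Mg^2+(aq) + 2 PO4^3-(aq)
Ksp = [Mg^2+]^3[PO4^3-]^2
If s mol/L of Mg3(PO4)2 dissolves, [Mg^2+] = 3s and [PO4^3-] = 2s.
Ksp = (3s)^3(2s)^2 = 108s^5
s = (9.6 × 10^-24 / 108)^(1/5) = 9.8 × 10^-6 M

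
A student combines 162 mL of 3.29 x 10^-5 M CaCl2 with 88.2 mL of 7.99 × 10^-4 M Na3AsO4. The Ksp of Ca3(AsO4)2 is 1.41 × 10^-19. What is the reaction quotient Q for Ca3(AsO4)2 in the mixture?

Q = 7.67e-22

Total volume = 162 + 88.2 = 250.2 mL.
[Ca^2+] = 3.29 × 10^-5 × (162/250.2) = 2.130 × 10^-5 M
[AsO4^3-] = 7.99 x 10^-4 × (88.2/250.2) = 2.817 x 10^-4 M
Ca3(AsO4)2(s) <=> 3 Ca^2+ + 2 AsO4^3-, so Q = [Ca^2+]^3[AsO4^3-]^2
Q = (2.130 x 10^-5)^3(2.817 × 10^-4)^2 = 7.67 × 10^-22
Q < Ksp, so no precipitate of Ca3(AsO4)2 forms.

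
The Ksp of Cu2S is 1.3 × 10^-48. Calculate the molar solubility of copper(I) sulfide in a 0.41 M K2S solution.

Cu2S(s) ⇌ 2 Cu^+ + S^2-
Ksp = [Cu^+]^2[S^2-]
Let s be the molar solubility in this solution. [Cu^+] = 2s, [S^2-] = 0.41 + s ≈ 0.41 (Ksp is small, so little additional dissolves).
Ksp ≈ (2s)^2 × 0.41
s = 8.9 × 10^-25 M
Check: s = 8.9 x 10^-25 ≪ 0.41, so the approximation is valid.

s = 8.9 × 10^-25 M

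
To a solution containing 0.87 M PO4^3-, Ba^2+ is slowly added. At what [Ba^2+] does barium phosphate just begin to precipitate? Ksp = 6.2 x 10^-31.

9.4 × 10^-11 M

Ba3(PO4)2(s) ⇌ 3 Ba^2+(aq) + 2 PO4^3-(aq)
Ksp = [Ba^2+]^3[PO4^3-]^2
Precipitation begins when Q = Ksp. With [PO4^3-] = 0.87 M:
6.2 x 10^-31 = (0.87)^2 × [Ba^2+]^3
[Ba^2+] = (6.2 x 10^-31 / 7.57 × 10^-1)^(1/3) = 9.4 x 10^-11 M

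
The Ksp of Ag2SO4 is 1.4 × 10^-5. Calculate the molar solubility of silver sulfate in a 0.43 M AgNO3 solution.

Ag2SO4(s) ⇌ 2 Ag^+ + SO4^2-
Ksp = [Ag^+]^2[SO4^2-]
Let s be the molar solubility in this solution. [Ag^+] = 0.43 + 2s ≈ 0.43, [SO4^2-] = s (common-ion effect: Ag^+ is already 0.43 M).
Ksp ≈ (0.43)^2 × s
s = 7.6 × 10^-5 M
Check: 2s = 1.5 × 10^-4 ≪ 0.43, so the approximation is valid.

s = 7.6 × 10^-5 M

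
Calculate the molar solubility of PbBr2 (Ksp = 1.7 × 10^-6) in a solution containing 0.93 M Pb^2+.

PbBr2(s) ⇌ Pb^2+(aq) + 2 Br^-(aq)
Ksp = [Pb^2+][Br^-]^2
If s mol/L dissolves here, [Pb^2+] = 0.93 + s ≈ 0.93, [Br^-] = 2s (common-ion effect: Pb^2+ is already 0.93 M).
Ksp ≈ 0.93 × (2s)^2
s = 6.8 × 10^-4 M
Check: s = 6.8 × 10^-4 ≪ 0.93, so the approximation is valid.

s = 6.8e-4 M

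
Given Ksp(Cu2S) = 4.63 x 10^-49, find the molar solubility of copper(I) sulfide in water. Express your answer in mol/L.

Cu2S(s) ⇌ 2 Cu^+(aq) + S^2-(aq)
Ksp = [Cu^+]^2[S^2-]
For each mole of Cu2S that dissolves: [Cu^+] = 2s, [S^2-] = s.
Ksp = (2s)^2s = 4s^3
s = (4.63 x 10^-49 / 4)^(1/3) = 4.87 × 10^-17 M

4.87e-17 M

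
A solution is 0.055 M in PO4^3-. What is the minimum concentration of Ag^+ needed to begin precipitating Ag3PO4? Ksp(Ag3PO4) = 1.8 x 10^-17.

Ag3PO4(s) ⇌ 3 Ag^+(aq) + PO4^3-(aq)
Ksp = [Ag^+]^3[PO4^3-]
Precipitation begins when Q = Ksp. With [PO4^3-] = 0.055 M:
1.8 x 10^-17 = (0.055) × [Ag^+]^3
[Ag^+] = (1.8 x 10^-17 / 5.5 x 10^-2)^(1/3) = 6.9 × 10^-6 M

[Ag^+] ≈ 6.9 × 10^-6 M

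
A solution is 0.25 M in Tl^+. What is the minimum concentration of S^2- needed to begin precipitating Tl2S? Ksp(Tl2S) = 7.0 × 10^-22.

[S^2-] = 1.1 × 10^-20 M

Tl2S(s) ⇌ 2 Tl^+ + S^2-
Ksp = [Tl^+]^2[S^2-]
Precipitation begins when Q = Ksp. With [Tl^+] = 0.25 M:
7.0 × 10^-22 = (0.25)^2 × [S^2-]
[S^2-] = (7.0 × 10^-22 / 6.25 × 10^-2) = 1.1 x 10^-20 M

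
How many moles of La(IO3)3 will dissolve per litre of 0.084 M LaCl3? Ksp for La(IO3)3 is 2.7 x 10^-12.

La(IO3)3(s) <=> La^3+ + 3 IO3^-
Ksp = [La^3+][IO3^-]^3
Let s = moles of La(IO3)3 that dissolve per litre. [La^3+] = 0.084 + s ≈ 0.084, [IO3^-] = 3s (common-ion effect: La^3+ is already 0.084 M).
Ksp ≈ 0.084 × (3s)^3
s = 1.1 x 10^-4 M
Check: s = 1.1 x 10^-4 ≪ 0.084, so the approximation is valid.

s = 1.1 × 10^-4 M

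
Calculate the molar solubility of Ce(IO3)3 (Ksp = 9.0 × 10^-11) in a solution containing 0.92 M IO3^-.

Ce(IO3)3(s) ⇌ Ce^3+(aq) + 3 IO3^-(aq)
Ksp = [Ce^3+][IO3^-]^3
Let s be the molar solubility in this solution. [Ce^3+] = s, [IO3^-] = 0.92 + 3s ≈ 0.92 (since the IO3^- already present dominates).
Ksp ≈ s × (0.92)^3
s = 1.2 x 10^-10 M
Check: 3s = 3.5 × 10^-10 ≪ 0.92, so the approximation is valid.

s ≈ 1.2 × 10^-10 M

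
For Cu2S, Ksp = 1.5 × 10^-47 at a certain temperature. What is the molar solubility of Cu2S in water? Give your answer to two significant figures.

s = 1.6 × 10^-16 M

Cu2S(s) <=> 2 Cu^+ + S^2-
Ksp = [Cu^+]^2[S^2-]
For each mole of Cu2S that dissolves: [Cu^+] = 2s, [S^2-] = s.
Substituting: Ksp = (2s)^2s = 4s^3
Solving, s = (1.5 × 10^-47/4)^(1/3) = 1.6 × 10^-16 M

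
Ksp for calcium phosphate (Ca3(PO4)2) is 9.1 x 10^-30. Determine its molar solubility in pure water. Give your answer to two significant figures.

Ca3(PO4)2(s) <=> 3 Ca^2+(aq) + 2 PO4^3-(aq)
Ksp = [Ca^2+]^3[PO4^3-]^2
If s mol/L of Ca3(PO4)2 dissolves, [Ca^2+] = 3s and [PO4^3-] = 2s.
Ksp = (3s)^3(2s)^2 = 108s^5
Solving, s = (9.1 x 10^-30/108)^(1/5) = 6.1 x 10^-7 M

s ≈ 6.1 × 10^-7 M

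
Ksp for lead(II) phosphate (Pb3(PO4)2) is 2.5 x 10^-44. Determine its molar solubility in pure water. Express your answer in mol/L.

Pb3(PO4)2(s) ⇌ 3 Pb^2+ + 2 PO4^3-
Ksp = [Pb^2+]^3[PO4^3-]^2
With molar solubility s: [Pb^2+] = 3s, [PO4^3-] = 2s.
Substituting: Ksp = (3s)^3(2s)^2 = 108s^5
Solving, s = (2.5 x 10^-44/108)^(1/5) = 7.5 × 10^-10 M

s = 7.5e-10 M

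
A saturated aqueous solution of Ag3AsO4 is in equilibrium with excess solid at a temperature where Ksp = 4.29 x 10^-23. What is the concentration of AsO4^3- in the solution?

Ag3AsO4(s) ⇌ 3 Ag^+(aq) + AsO4^3-(aq)
Ksp = [Ag^+]^3[AsO4^3-]
With molar solubility s: [Ag^+] = 3s, [AsO4^3-] = s.
Substituting: Ksp = (3s)^3s = 27s^4
s = (4.29 x 10^-23 / 27)^(1/4) = 1.123 × 10^-6 M
[AsO4^3-] = s = 1.12 × 10^-6 M

[AsO4^3-] ≈ 1.12e-6 M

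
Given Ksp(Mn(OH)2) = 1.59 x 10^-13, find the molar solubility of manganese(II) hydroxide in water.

3.41 × 10^-5 M

Mn(OH)2(s) ⇌ Mn^2+(aq) + 2 OH^-(aq)
Ksp = [Mn^2+][OH^-]^2
For each mole of Mn(OH)2 that dissolves: [Mn^2+] = s, [OH^-] = 2s.
Ksp = s(2s)^2 = 4s^3
s = (1.59 x 10^-13 / 4)^(1/3) = 3.41 × 10^-5 M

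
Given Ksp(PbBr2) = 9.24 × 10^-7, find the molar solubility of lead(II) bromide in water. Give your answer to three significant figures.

s = 6.14 × 10^-3 M

PbBr2(s) ⇌ Pb^2+(aq) + 2 Br^-(aq)
Ksp = [Pb^2+][Br^-]^2
For each mole of PbBr2 that dissolves: [Pb^2+] = s, [Br^-] = 2s.
So Ksp = s × (2s)^2 = 4s^3
Solving, s = (9.24 × 10^-7/4)^(1/3) = 6.14 × 10^-3 M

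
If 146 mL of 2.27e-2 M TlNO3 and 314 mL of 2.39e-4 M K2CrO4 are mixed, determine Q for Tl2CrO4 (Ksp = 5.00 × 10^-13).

Total volume = 146 + 314 = 460 mL.
[Tl^+] = 2.27 x 10^-2 × (146/460) = 7.205 × 10^-3 M
[CrO4^2-] = 2.39 × 10^-4 × (314/460) = 1.631 × 10^-4 M
Tl2CrO4(s) ⇌ 2 Tl^+(aq) + CrO4^2-(aq), so Q = [Tl^+]^2[CrO4^2-]
Q = (7.205 x 10^-3)^2(1.631 × 10^-4) = 8.47 x 10^-9
Q > Ksp, so Tl2CrO4 will precipitate.

8.47e-9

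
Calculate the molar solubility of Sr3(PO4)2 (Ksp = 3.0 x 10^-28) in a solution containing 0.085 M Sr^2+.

Sr3(PO4)2(s) ⇌ 3 Sr^2+(aq) + 2 PO4^3-(aq)
Ksp = [Sr^2+]^3[PO4^3-]^2
Let s = moles of Sr3(PO4)2 that dissolve per litre. [Sr^2+] = 0.085 + 3s ≈ 0.085, [PO4^3-] = 2s (since the Sr^2+ already present dominates).
Ksp ≈ (0.085)^3 × (2s)^2
s = 3.5 x 10^-13 M
Check: 3s = 1.0 × 10^-12 ≪ 0.085, so the approximation is valid.

s ≈ 3.5 × 10^-13 M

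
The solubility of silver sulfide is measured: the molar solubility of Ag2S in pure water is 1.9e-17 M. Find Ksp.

Ag2S(s) ⇌ 2 Ag^+ + S^2-
With molar solubility s: [Ag^+] = 2s, [S^2-] = s.
Ksp = [Ag^+]^2[S^2-]
Ksp = (2s)^2s = 4s^3
Ksp = 4 × (1.9 x 10^-17)^3 = 2.7 × 10^-50

Ksp = 2.7 × 10^-50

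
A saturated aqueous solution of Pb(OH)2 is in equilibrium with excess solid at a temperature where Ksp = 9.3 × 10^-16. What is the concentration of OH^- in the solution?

Pb(OH)2(s) ⇌ Pb^2+(aq) + 2 OH^-(aq)
Ksp = [Pb^2+][OH^-]^2
With molar solubility s: [Pb^2+] = s, [OH^-] = 2s.
So Ksp = s × (2s)^2 = 4s^3
s^3 = 9.3 × 10^-16 / 4, so s = 6.15 × 10^-6 M
[OH^-] = 2s = 1.2 x 10^-5 M

[OH^-] ≈ 1.2 × 10^-5 M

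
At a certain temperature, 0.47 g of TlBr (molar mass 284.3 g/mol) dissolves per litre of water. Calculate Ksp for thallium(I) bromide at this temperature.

2.7 × 10^-6

Molar solubility s = (4.7 × 10^-1 g/L) / (284.3 g/mol) = 1.65 × 10^-3 M.
TlBr(s) ⇌ Tl^+ + Br^-
If s mol/L of TlBr dissolves, [Tl^+] = s and [Br^-] = s.
Ksp = [Tl^+][Br^-]
Ksp = (s)(s) = s^2
With s = 1.65 × 10^-3: Ksp = 2.7 × 10^-6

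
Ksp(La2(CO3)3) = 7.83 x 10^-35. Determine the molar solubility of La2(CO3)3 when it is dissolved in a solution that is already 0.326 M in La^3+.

s = 3.01 × 10^-12 M

La2(CO3)3(s) <=> 2 La^3+(aq) + 3 CO3^2-(aq)
Ksp = [La^3+]^2[CO3^2-]^3
Let s be the molar solubility in this solution. [La^3+] = 0.326 + 2s ≈ 0.326, [CO3^2-] = 3s (since the La^3+ already present dominates).
Ksp ≈ (0.326)^2 × (3s)^3
s = 3.01 × 10^-12 M
Check: 2s = 6.0 × 10^-12 ≪ 0.326, so the approximation is valid.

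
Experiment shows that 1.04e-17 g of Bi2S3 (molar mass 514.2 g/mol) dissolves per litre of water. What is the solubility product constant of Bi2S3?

3.66e-97

Molar solubility s = (1.04 × 10^-17 g/L) / (514.2 g/mol) = 2.023 × 10^-20 M.
Bi2S3(s) <=> 2 Bi^3+(aq) + 3 S^2-(aq)
Let s = molar solubility. Then [Bi^3+] = 2s and [S^2-] = 3s.
Ksp = [Bi^3+]^2[S^2-]^3
So Ksp = (2s)^2 × (3s)^3 = 108s^5
With s = 2.023 × 10^-20: Ksp = 3.66 × 10^-97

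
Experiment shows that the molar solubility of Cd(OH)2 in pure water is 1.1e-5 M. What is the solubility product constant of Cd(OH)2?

5.3 × 10^-15

Cd(OH)2(s) <=> Cd^2+ + 2 OH^-
Let s = molar solubility. Then [Cd^2+] = s and [OH^-] = 2s.
Ksp = [Cd^2+][OH^-]^2
Substituting: Ksp = s(2s)^2 = 4s^3
With s = 1.1 × 10^-5: Ksp = 5.3 × 10^-15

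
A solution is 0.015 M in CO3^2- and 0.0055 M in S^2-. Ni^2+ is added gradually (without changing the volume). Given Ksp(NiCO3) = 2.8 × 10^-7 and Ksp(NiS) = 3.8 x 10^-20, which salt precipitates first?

Precipitation of each salt starts when its ion product equals its Ksp.
For NiCO3: 2.8 × 10^-7 = 0.015 × [Ni^2+]  ⇒  [Ni^2+] = 1.9 × 10^-5 M.
For NiS: 3.8 x 10^-20 = 0.0055 × [Ni^2+]  ⇒  [Ni^2+] = 6.9 x 10^-18 M.
The salt with the lower threshold [Ni^2+] precipitates first: NiS.

NiS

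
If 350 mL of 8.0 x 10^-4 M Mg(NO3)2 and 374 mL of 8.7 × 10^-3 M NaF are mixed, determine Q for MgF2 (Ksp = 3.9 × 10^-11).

Q ≈ 7.8e-9

Total volume = 350 + 374 = 724 mL.
[Mg^2+] = 8.0 × 10^-4 × (350/724) = 3.87 × 10^-4 M
[F^-] = 8.7 × 10^-3 × (374/724) = 4.49 × 10^-3 M
MgF2(s) <=> Mg^2+(aq) + 2 F^-(aq), so Q = [Mg^2+][F^-]^2
Q = (3.87 x 10^-4)(4.49 × 10^-3)^2 = 7.8 x 10^-9
Q > Ksp, so MgF2 will precipitate.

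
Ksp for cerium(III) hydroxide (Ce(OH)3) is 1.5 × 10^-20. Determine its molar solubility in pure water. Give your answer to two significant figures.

4.9 × 10^-6 M

Ce(OH)3(s) ⇌ Ce^3+ + 3 OH^-
Ksp = [Ce^3+][OH^-]^3
For each mole of Ce(OH)3 that dissolves: [Ce^3+] = s, [OH^-] = 3s.
Substituting: Ksp = s(3s)^3 = 27s^4
Solving, s = (1.5 × 10^-20/27)^(1/4) = 4.9 x 10^-6 M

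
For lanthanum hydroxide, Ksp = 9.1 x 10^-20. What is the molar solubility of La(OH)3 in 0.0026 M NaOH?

s = 5.2e-12 M

La(OH)3(s) <=> La^3+ + 3 OH^-
Ksp = [La^3+][OH^-]^3
Let s = moles of La(OH)3 that dissolve per litre. [La^3+] = s, [OH^-] = 0.0026 + 3s ≈ 0.0026 (common-ion effect: OH^- is already 0.0026 M).
Ksp ≈ s × (0.0026)^3
s = 5.2 x 10^-12 M
Check: 3s = 1.6 × 10^-11 ≪ 0.0026, so the approximation is valid.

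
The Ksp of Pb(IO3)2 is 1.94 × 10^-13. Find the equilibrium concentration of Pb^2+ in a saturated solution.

Pb(IO3)2(s) ⇌ Pb^2+(aq) + 2 IO3^-(aq)
Ksp = [Pb^2+][IO3^-]^2
Let s = molar solubility. Then [Pb^2+] = s and [IO3^-] = 2s.
So Ksp = s × (2s)^2 = 4s^3
s = (1.94 × 10^-13 / 4)^(1/3) = 3.647 × 10^-5 M
[Pb^2+] = s = 3.65 × 10^-5 M

[Pb^2+] = 3.65 x 10^-5 M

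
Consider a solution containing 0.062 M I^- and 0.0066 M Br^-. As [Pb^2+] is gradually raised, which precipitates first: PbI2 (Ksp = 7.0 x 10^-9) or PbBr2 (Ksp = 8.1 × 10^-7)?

PbI2

Each salt begins to precipitate when Q = Ksp, i.e. when [Pb^2+] reaches its threshold.
For PbI2: 7.0 x 10^-9 = (0.062)^2 × [Pb^2+]  ⇒  [Pb^2+] = 1.8 x 10^-6 M.
For PbBr2: 8.1 × 10^-7 = (0.0066)^2 × [Pb^2+]  ⇒  [Pb^2+] = 1.9 × 10^-2 M.
The salt with the lower threshold [Pb^2+] precipitates first: PbI2.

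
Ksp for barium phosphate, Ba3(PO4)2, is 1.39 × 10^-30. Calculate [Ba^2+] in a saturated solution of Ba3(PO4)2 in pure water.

Ba3(PO4)2(s) <=> 3 Ba^2+ + 2 PO4^3-
Ksp = [Ba^2+]^3[PO4^3-]^2
For each mole of Ba3(PO4)2 that dissolves: [Ba^2+] = 3s, [PO4^3-] = 2s.
Ksp = (3s)^3(2s)^2 = 108s^5
s = (1.39 × 10^-30 / 108)^(1/5) = 4.187 × 10^-7 M
[Ba^2+] = 3s = 1.26 x 10^-6 M

[Ba^2+] ≈ 1.26 × 10^-6 M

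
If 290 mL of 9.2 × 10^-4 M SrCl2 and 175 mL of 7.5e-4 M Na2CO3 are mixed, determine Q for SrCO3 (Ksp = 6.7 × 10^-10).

Total volume = 290 + 175 = 465 mL.
[Sr^2+] = 9.2 × 10^-4 × (290/465) = 5.74 × 10^-4 M
[CO3^2-] = 7.5 × 10^-4 × (175/465) = 2.82 x 10^-4 M
SrCO3(s) <=> Sr^2+ + CO3^2-, so Q = [Sr^2+][CO3^2-]
Q = (5.74 × 10^-4)(2.82 × 10^-4) = 1.6 × 10^-7
Q > Ksp, so SrCO3 will precipitate.

Q = 1.6 x 10^-7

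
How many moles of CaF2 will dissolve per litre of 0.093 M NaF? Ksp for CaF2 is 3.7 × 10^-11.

s ≈ 4.3 × 10^-9 M

CaF2(s) ⇌ Ca^2+(aq) + 2 F^-(aq)
Ksp = [Ca^2+][F^-]^2
Let s = moles of CaF2 that dissolve per litre. [Ca^2+] = s, [F^-] = 0.093 + 2s ≈ 0.093 (Ksp is small, so little additional dissolves).
Ksp ≈ s × (0.093)^2
s = 4.3 x 10^-9 M
Check: 2s = 8.6 × 10^-9 ≪ 0.093, so the approximation is valid.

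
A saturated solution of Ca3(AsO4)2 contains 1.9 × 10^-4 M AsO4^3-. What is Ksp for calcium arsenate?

Ksp ≈ 8.4e-19

Ca3(AsO4)2(s) ⇌ 3 Ca^2+(aq) + 2 AsO4^3-(aq)
Stoichiometry gives [Ca^2+] = (3/2)[AsO4^3-] = 2.85 × 10^-4 M.
Ksp = [Ca^2+]^3[AsO4^3-]^2
Ksp = (2.85 × 10^-4)^3 × (1.9 × 10^-4)^2 = 8.4 × 10^-19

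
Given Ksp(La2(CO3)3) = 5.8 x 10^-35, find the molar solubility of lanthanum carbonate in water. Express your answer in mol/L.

La2(CO3)3(s) ⇌ 2 La^3+ + 3 CO3^2-
Ksp = [La^3+]^2[CO3^2-]^3
Let s = molar solubility. Then [La^3+] = 2s and [CO3^2-] = 3s.
Substituting: Ksp = (2s)^2(3s)^3 = 108s^5
Solving, s = (5.8 x 10^-35/108)^(1/5) = 5.6 × 10^-8 M

s = 5.6 × 10^-8 M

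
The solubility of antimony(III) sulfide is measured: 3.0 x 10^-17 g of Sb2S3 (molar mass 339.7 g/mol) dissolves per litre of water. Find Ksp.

Ksp ≈ 5.8 × 10^-94

Molar solubility s = (3.0 x 10^-17 g/L) / (339.7 g/mol) = 8.83 x 10^-20 M.
Sb2S3(s) <=> 2 Sb^3+ + 3 S^2-
Let s = molar solubility. Then [Sb^3+] = 2s and [S^2-] = 3s.
Ksp = [Sb^3+]^2[S^2-]^3
Ksp = (2s)^2(3s)^3 = 108s^5
With s = 8.83 x 10^-20: Ksp = 5.8 × 10^-94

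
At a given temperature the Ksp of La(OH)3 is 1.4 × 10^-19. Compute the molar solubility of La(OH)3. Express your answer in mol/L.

La(OH)3(s) ⇌ La^3+(aq) + 3 OH^-(aq)
Ksp = [La^3+][OH^-]^3
For each mole of La(OH)3 that dissolves: [La^3+] = s, [OH^-] = 3s.
Ksp = s(3s)^3 = 27s^4
Solving, s = (1.4 × 10^-19/27)^(1/4) = 8.5 × 10^-6 M

s ≈ 8.5e-6 M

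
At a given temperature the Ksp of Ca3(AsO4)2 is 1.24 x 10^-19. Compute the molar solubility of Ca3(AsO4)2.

6.49e-5 M

Ca3(AsO4)2(s) ⇌ 3 Ca^2+ + 2 AsO4^3-
Ksp = [Ca^2+]^3[AsO4^3-]^2
With molar solubility s: [Ca^2+] = 3s, [AsO4^3-] = 2s.
Ksp = (3s)^3(2s)^2 = 108s^5
s^5 = 1.24 x 10^-19 / 108, so s = 6.49 × 10^-5 M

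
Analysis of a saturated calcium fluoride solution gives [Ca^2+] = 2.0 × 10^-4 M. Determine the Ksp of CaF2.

CaF2(s) ⇌ Ca^2+(aq) + 2 F^-(aq)
Stoichiometry gives [F^-] = (2/1)[Ca^2+] = 4.00 × 10^-4 M.
Ksp = [Ca^2+][F^-]^2
Ksp = 2.0 x 10^-4 × (4.00 × 10^-4)^2 = 3.2 × 10^-11

Ksp = 3.2 x 10^-11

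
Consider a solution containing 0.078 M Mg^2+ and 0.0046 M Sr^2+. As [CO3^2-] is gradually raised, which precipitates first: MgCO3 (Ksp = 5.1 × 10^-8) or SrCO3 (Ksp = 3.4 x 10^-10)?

Each salt begins to precipitate when Q = Ksp, i.e. when [CO3^2-] reaches its threshold.
For MgCO3: 5.1 × 10^-8 = 0.078 × [CO3^2-]  ⇒  [CO3^2-] = 6.5 × 10^-7 M.
For SrCO3: 3.4 x 10^-10 = 0.0046 × [CO3^2-]  ⇒  [CO3^2-] = 7.4 × 10^-8 M.
The salt with the lower threshold [CO3^2-] precipitates first: SrCO3.

SrCO3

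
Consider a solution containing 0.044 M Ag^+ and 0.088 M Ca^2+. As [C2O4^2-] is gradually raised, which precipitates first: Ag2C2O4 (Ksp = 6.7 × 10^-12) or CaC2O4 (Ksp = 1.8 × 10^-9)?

Ag2C2O4

Precipitation of each salt starts when its ion product equals its Ksp.
For Ag2C2O4: 6.7 × 10^-12 = (0.044)^2 × [C2O4^2-]  ⇒  [C2O4^2-] = 3.5 × 10^-9 M.
For CaC2O4: 1.8 × 10^-9 = 0.088 × [C2O4^2-]  ⇒  [C2O4^2-] = 2.0 × 10^-8 M.
The salt with the lower threshold [C2O4^2-] precipitates first: Ag2C2O4.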